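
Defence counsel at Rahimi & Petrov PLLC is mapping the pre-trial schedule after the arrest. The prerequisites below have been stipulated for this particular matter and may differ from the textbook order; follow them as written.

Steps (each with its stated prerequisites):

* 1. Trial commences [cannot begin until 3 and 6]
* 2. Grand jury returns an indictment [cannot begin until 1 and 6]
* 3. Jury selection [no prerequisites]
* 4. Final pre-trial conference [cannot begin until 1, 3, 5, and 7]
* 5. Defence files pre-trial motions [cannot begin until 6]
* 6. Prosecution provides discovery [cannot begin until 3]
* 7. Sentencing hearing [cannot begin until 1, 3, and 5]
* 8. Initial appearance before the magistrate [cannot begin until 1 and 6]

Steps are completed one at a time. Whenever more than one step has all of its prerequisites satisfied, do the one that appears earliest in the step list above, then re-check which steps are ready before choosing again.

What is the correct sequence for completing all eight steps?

3 has no prerequisites → 3 first.
Next only 6 has its prerequisites met → 6.
1 and 5 are both available; 1 is listed earlier → 1.
2 and 8 now also ready, so the ready set is {2, 5, 8}; 2 is listed earlier → 2.
Ready: 5 and 8. 5 is listed earlier → 5.
Now 7 and 8 have their prerequisites met. 7 is listed earlier, so 7 next.
Now 4 and 8 have their prerequisites met. 4 is listed earlier, so 4 next.
That leaves 8 as the only ready step → 8.

3, 6, 1, 2, 5, 7, 4, 8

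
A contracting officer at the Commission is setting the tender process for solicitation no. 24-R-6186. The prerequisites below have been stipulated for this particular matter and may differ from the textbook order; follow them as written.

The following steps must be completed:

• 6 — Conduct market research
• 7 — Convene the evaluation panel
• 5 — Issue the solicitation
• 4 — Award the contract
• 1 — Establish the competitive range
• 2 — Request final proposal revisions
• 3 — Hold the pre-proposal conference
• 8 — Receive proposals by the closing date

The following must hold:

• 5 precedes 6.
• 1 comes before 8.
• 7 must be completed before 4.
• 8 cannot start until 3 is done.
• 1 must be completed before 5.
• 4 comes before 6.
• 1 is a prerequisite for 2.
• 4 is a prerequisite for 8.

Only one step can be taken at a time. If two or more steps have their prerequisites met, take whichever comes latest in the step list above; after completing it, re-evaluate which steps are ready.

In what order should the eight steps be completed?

3 1 2 5 7 4 8 6

Nothing is required for 3, 1 and 7. 3 is listed later → 3 first.
Now 1 and 7 have their prerequisites met. 1 is listed later, so 1 next.
Now 2, 5 and 7 have their prerequisites met. 2 is listed later, so 2 next.
5 and 7 are both available; 5 is listed later → 5.
7 is the only step now ready → 7.
That leaves 4 as the only ready step → 4.
Now 8 and 6 have their prerequisites met. 8 is listed later, so 8 next.
6 is the only step now ready → 6.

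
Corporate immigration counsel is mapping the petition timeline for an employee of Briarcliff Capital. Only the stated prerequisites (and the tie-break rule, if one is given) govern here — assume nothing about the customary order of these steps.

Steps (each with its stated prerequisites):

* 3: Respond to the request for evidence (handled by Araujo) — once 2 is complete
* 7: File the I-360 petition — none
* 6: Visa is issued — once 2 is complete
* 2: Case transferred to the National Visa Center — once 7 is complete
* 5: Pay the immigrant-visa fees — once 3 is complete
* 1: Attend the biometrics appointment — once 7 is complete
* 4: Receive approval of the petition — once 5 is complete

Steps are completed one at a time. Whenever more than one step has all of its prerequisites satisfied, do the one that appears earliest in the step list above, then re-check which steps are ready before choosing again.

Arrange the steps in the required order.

7 is the only step with nothing outstanding, so it goes first.
Now 2 and 1 have their prerequisites met. 2 is listed earlier, so 2 next.
3 and 6 now also ready, so the ready set is {3, 6, 1}; 3 is listed earlier → 3.
Ready: 6, 5 and 1. 6 is listed earlier → 6.
Now 5 and 1 have their prerequisites met. 5 is listed earlier, so 5 next.
4 now also ready, so the ready set is {1, 4}; 1 is listed earlier → 1.
4 is the only step now ready → 4.

7 2 3 6 5 1 4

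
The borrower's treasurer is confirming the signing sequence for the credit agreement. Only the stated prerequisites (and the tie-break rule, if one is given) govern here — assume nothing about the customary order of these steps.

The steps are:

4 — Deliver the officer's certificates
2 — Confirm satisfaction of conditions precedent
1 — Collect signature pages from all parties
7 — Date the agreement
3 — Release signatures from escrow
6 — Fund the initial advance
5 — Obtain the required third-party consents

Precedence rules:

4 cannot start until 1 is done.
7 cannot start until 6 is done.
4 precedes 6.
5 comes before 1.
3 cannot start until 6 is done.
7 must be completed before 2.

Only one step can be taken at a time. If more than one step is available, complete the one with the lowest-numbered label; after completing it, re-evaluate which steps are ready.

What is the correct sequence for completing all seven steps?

Only 5 has no prerequisites, so it is first.
1 needed 5, now all done → 1.
4 needed 1, now all done → 4.
6 is the only step now ready → 6.
3 and 7 are both available; 3 has the earlier label → 3.
7 is the only step now ready → 7.
2 needed 7, now all done → 2.

5, 1, 4, 6, 3, 7, 2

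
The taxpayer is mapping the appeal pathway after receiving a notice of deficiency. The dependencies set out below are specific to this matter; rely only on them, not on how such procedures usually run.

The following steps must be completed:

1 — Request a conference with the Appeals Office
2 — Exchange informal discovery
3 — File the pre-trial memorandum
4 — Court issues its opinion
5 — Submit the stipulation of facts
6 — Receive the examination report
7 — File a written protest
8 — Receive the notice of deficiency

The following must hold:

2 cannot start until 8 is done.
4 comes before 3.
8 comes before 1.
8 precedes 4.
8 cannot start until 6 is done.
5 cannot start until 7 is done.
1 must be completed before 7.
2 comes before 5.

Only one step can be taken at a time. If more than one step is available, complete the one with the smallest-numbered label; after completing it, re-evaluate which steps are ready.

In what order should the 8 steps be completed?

6, 8, 1, 2, 4, 3, 7, 5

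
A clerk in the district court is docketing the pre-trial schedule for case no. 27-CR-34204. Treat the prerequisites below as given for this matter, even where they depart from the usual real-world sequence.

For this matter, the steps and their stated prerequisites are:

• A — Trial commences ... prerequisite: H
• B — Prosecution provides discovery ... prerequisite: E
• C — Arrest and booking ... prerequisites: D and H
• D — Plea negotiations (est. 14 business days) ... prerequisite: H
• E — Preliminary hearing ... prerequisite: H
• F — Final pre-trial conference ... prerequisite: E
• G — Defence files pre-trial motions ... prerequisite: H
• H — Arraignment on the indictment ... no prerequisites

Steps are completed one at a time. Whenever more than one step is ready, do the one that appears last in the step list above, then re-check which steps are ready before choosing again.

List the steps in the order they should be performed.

H → G → E → F → D → C → B → A

H has no prerequisites → H first.
G, E, D and A are all available; G is listed later → G.
Now E, D and A have their prerequisites met. E is listed later, so E next.
F and B now also ready, so the ready set is {F, D, B, A}; F is listed later → F.
D, B and A are all available; D is listed later → D.
Now C, B and A have their prerequisites met. C is listed later, so C next.
Now B and A have their prerequisites met. B is listed later, so B next.
A is the only step now ready → A.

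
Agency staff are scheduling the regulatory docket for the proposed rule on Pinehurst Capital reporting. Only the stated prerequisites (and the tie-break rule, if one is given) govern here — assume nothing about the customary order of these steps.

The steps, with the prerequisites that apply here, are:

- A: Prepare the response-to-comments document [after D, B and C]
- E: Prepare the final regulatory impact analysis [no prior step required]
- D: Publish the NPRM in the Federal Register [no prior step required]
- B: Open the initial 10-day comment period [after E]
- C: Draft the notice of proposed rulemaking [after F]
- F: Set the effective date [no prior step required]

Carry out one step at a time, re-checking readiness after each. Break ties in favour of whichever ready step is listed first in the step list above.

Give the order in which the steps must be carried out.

Nothing is required for E, D and F. E is listed earlier → E first.
B now also ready, so the ready set is {D, B, F}; D is listed earlier → D.
B and F are both available; B is listed earlier → B.
That leaves F as the only ready step → F.
C needed F, now all done → C.
That leaves A as the only ready step → A.

E D B F C A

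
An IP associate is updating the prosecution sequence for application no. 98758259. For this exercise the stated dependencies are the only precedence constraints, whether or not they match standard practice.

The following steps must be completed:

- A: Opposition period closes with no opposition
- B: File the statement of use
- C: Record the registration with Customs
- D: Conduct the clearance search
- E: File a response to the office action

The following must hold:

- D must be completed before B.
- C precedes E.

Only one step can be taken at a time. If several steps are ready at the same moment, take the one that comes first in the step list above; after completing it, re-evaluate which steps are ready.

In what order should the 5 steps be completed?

A, C and D have no prerequisites; A is listed earlier, so A is first.
Ready: C and D. C is listed earlier → C.
E now also ready, so the ready set is {D, E}; D is listed earlier → D.
B now also ready, so the ready set is {B, E}; B is listed earlier → B.
That leaves E as the only ready step → E.

A, C, D, B, E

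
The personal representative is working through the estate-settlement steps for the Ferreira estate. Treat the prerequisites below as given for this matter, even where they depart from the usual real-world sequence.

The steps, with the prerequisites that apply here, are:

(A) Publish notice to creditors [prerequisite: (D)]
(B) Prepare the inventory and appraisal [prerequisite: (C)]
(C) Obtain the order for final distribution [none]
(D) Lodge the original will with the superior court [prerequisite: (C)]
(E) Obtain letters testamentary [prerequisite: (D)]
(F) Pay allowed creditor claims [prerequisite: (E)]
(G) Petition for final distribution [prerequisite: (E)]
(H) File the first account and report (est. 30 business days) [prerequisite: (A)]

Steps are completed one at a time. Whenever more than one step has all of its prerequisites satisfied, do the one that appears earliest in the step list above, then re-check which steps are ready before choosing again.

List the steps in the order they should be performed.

(C) has no prerequisites → (C) first.
Now (B) and (D) have their prerequisites met. (B) is listed earlier, so (B) next.
That leaves (D) as the only ready step → (D).
(A) and (E) are both available; (A) is listed earlier → (A).
Ready: (E) and (H). (E) is listed earlier → (E).
(F) and (G) now also ready, so the ready set is {(F), (G), (H)}; (F) is listed earlier → (F).
Now (G) and (H) have their prerequisites met. (G) is listed earlier, so (G) next.
Next only (H) has its prerequisites met → (H).

(C), (B), (D), (A), (E), (F), (G), (H)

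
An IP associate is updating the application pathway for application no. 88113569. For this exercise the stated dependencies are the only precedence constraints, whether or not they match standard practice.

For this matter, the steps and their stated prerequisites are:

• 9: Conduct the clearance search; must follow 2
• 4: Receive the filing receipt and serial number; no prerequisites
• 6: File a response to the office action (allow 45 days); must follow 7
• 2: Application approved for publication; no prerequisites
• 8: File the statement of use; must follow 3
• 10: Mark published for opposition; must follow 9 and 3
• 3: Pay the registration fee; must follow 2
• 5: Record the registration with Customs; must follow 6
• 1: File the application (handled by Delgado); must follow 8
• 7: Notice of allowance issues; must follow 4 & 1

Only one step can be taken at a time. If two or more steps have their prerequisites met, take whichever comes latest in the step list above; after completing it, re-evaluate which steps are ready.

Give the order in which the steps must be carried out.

2, 3, 8, 1, 4, 7, 6, 5, 9, 10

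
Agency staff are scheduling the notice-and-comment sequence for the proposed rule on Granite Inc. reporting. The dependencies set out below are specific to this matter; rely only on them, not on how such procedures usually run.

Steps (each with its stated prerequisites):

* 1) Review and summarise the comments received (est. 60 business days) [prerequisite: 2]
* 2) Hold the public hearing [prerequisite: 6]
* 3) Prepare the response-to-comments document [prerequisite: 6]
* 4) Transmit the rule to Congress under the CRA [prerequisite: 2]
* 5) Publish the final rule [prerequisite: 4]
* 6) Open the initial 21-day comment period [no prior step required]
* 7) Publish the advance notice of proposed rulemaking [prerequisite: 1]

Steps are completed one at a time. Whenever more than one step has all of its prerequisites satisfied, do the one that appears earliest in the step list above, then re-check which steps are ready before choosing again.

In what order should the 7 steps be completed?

6 has no prerequisites → 6 first.
Ready: 2 and 3. 2 is listed earlier → 2.
Now 1, 3 and 4 have their prerequisites met. 1 is listed earlier, so 1 next.
3, 4 and 7 are all available; 3 is listed earlier → 3.
Now 4 and 7 have their prerequisites met. 4 is listed earlier, so 4 next.
5 and 7 are both available; 5 is listed earlier → 5.
7 is the only step now ready → 7.

6, 2, 1, 3, 4, 5, 7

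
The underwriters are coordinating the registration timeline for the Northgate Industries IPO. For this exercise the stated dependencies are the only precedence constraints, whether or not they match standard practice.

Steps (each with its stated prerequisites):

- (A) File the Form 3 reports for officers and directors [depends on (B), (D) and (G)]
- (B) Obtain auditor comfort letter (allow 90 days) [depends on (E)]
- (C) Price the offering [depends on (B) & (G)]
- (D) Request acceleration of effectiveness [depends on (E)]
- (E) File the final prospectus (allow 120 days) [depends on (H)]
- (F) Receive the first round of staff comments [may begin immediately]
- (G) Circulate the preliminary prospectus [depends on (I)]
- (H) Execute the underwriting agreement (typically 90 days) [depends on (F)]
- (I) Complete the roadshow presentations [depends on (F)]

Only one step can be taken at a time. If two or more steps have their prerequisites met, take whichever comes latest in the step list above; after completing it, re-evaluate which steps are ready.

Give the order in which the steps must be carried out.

Only (F) has no prerequisites, so it is first.
(I) and (H) are both available; (I) is listed later → (I).
(G) now also ready, so the ready set is {(H), (G)}; (H) is listed later → (H).
(E) now also ready, so the ready set is {(G), (E)}; (G) is listed later → (G).
That leaves (E) as the only ready step → (E).
Ready: (D) and (B). (D) is listed later → (D).
(B) needed (E), now all done → (B).
Ready: (C) and (A). (C) is listed later → (C).
(A) is the only step now ready → (A).

(F), (I), (H), (G), (E), (D), (B), (C), (A)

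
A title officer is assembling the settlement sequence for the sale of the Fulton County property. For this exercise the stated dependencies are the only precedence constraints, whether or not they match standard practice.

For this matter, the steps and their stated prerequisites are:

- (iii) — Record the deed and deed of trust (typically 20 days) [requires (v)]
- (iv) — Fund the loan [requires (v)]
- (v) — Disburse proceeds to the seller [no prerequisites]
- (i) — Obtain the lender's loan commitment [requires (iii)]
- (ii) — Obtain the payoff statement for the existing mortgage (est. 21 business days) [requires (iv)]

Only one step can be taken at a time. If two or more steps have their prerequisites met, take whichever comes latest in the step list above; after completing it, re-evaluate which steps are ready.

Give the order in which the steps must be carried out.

(v) → (iv) → (ii) → (iii) → (i)

Only (v) has no prerequisites, so it is first.
Ready: (iv) and (iii). (iv) is listed later → (iv).
(ii) now also ready, so the ready set is {(ii), (iii)}; (ii) is listed later → (ii).
(iii) needed (v), now all done → (iii).
(i) is the only step now ready → (i).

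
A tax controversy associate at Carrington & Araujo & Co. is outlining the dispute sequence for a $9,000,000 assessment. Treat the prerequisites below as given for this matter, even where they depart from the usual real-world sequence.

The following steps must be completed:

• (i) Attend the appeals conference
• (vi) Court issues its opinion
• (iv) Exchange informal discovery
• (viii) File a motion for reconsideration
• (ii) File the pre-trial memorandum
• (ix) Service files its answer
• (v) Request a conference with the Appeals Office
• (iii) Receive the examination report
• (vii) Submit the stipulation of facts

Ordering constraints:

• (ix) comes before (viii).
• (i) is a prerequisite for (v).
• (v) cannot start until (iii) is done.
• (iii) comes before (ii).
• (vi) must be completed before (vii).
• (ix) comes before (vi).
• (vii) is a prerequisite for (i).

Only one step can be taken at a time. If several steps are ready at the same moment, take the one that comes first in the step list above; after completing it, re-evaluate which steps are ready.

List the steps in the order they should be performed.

(iv) (ix) (vi) (viii) (iii) (ii) (vii) (i) (v)

Nothing is required for (iv), (ix) and (iii). (iv) is listed earlier → (iv) first.
Ready: (ix) and (iii). (ix) is listed earlier → (ix).
(vi) and (viii) now also ready, so the ready set is {(vi), (viii), (iii)}; (vi) is listed earlier → (vi).
Ready: (viii), (iii) and (vii). (viii) is listed earlier → (viii).
(iii) and (vii) are both available; (iii) is listed earlier → (iii).
(ii) now also ready, so the ready set is {(ii), (vii)}; (ii) is listed earlier → (ii).
(vii) is the only step now ready → (vii).
(i) is the only step now ready → (i).
Next only (v) has its prerequisites met → (v).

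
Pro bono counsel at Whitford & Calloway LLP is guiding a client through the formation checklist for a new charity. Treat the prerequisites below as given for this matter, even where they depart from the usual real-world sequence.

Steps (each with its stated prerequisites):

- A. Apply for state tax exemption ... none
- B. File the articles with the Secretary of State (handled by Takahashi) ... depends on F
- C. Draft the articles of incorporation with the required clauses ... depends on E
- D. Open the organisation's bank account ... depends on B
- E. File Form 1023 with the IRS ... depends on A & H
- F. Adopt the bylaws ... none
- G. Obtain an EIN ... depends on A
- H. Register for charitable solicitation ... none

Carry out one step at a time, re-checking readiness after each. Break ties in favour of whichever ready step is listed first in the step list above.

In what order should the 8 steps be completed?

A, F, B, D, G, H, E, C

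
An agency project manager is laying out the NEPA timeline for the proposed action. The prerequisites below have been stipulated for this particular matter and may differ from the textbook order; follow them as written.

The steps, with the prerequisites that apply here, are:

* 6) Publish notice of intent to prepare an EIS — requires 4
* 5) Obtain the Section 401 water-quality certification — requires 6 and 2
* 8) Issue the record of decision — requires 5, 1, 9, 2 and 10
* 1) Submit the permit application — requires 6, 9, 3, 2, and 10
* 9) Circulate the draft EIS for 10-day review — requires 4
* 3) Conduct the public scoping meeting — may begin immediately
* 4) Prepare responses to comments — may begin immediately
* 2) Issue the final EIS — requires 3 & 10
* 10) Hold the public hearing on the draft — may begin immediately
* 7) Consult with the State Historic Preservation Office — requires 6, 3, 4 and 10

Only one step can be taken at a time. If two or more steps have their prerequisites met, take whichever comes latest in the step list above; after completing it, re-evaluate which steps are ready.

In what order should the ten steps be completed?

Nothing is required for 10, 4 and 3. 10 is listed later → 10 first.
Now 4 and 3 have their prerequisites met. 4 is listed later, so 4 next.
9 and 6 now also ready, so the ready set is {3, 9, 6}; 3 is listed later → 3.
2 now also ready, so the ready set is {2, 9, 6}; 2 is listed later → 2.
Now 9 and 6 have their prerequisites met. 9 is listed later, so 9 next.
6 is the only step now ready → 6.
Ready: 7, 1 and 5. 7 is listed later → 7.
1 and 5 are both available; 1 is listed later → 1.
5 is the only step now ready → 5.
8 is the only step now ready → 8.

10 4 3 2 9 6 7 1 5 8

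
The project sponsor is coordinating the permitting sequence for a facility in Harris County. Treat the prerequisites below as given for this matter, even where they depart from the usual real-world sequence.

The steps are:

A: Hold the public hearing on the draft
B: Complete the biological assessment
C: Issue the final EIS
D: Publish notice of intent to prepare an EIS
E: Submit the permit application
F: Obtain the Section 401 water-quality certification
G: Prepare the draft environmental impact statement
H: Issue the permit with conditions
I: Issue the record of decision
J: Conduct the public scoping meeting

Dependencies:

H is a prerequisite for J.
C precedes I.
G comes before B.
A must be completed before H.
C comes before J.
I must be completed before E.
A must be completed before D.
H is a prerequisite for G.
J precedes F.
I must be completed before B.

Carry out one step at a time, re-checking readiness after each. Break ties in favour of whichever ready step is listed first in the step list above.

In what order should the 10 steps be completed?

Nothing is required for A and C. A is listed earlier → A first.
Now C, D and H have their prerequisites met. C is listed earlier, so C next.
D, H and I are all available; D is listed earlier → D.
Now H and I have their prerequisites met. H is listed earlier, so H next.
Now G, I and J have their prerequisites met. G is listed earlier, so G next.
Now I and J have their prerequisites met. I is listed earlier, so I next.
B, E and J are all available; B is listed earlier → B.
E and J are both available; E is listed earlier → E.
That leaves J as the only ready step → J.
F is the only step now ready → F.

A, C, D, H, G, I, B, E, J, F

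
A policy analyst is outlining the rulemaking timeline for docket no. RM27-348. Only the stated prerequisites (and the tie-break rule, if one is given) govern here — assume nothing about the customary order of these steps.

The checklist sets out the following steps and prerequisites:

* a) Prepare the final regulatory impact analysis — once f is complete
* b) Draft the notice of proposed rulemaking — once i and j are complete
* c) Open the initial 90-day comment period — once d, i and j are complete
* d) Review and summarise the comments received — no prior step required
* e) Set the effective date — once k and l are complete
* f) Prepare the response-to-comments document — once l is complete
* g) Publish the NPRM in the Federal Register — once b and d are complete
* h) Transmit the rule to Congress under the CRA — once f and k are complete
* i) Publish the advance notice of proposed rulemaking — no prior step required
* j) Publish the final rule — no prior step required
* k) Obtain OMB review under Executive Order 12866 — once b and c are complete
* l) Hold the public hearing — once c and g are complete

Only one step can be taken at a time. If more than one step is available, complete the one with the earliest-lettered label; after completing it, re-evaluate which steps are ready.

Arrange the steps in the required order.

Nothing is required for d, i and j. d has the earlier label → d first.
i and j are both available; i has the earlier label → i.
j is the only step now ready → j.
Now b and c have their prerequisites met. b has the earlier label, so b next.
g now also ready, so the ready set is {c, g}; c has the earlier label → c.
Now g and k have their prerequisites met. g has the earlier label, so g next.
l now also ready, so the ready set is {k, l}; k has the earlier label → k.
l needed c and g, now all done → l.
Now e and f have their prerequisites met. e has the earlier label, so e next.
f needed l, now all done → f.
Now a and h have their prerequisites met. a has the earlier label, so a next.
Next only h has its prerequisites met → h.

d i j b c g k l e f a h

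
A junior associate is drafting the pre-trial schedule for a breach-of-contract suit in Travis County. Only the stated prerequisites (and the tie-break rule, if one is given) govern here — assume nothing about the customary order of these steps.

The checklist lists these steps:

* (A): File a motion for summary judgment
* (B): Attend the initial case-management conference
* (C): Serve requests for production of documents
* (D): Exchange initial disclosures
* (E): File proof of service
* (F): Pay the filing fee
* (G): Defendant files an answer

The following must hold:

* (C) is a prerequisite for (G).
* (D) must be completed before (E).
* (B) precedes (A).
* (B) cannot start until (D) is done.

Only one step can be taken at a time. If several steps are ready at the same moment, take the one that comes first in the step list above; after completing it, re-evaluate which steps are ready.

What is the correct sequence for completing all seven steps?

(C), (D), (B), (A), (E), (F), (G)

(C), (D) and (F) have no prerequisites; (C) is listed earlier, so (C) is first.
(G) now also ready, so the ready set is {(D), (F), (G)}; (D) is listed earlier → (D).
(B) and (E) now also ready, so the ready set is {(B), (E), (F), (G)}; (B) is listed earlier → (B).
Ready: (A), (E), (F) and (G). (A) is listed earlier → (A).
Ready: (E), (F) and (G). (E) is listed earlier → (E).
Now (F) and (G) have their prerequisites met. (F) is listed earlier, so (F) next.
(G) needed (C), now all done → (G).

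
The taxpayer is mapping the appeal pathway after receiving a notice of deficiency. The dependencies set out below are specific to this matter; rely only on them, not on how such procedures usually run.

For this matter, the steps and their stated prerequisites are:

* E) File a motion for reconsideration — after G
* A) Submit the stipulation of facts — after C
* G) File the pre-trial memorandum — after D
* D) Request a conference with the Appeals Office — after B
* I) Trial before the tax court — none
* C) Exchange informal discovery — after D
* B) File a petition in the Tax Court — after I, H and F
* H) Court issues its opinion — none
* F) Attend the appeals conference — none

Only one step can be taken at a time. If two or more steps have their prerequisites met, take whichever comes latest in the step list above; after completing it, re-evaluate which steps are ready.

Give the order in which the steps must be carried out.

F, H, I, B, D, C, G, A, E

F, H and I have no prerequisites; F is listed later, so F is first.
Now H and I have their prerequisites met. H is listed later, so H next.
I is the only step now ready → I.
That leaves B as the only ready step → B.
D needed B, now all done → D.
C and G are both available; C is listed later → C.
A now also ready, so the ready set is {G, A}; G is listed later → G.
E now also ready, so the ready set is {A, E}; A is listed later → A.
E needed G, now all done → E.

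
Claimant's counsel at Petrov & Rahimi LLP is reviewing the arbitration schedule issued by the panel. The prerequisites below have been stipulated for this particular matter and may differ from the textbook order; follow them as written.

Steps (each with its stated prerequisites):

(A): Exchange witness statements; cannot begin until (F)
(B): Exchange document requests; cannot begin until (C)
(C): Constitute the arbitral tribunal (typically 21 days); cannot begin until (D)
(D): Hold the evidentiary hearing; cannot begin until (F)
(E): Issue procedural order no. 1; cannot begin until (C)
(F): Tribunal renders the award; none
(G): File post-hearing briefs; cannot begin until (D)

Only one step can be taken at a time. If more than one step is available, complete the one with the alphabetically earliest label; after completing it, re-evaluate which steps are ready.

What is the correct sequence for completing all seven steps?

(F) has no prerequisites → (F) first.
Now (A) and (D) have their prerequisites met. (A) has the earlier label, so (A) next.
That leaves (D) as the only ready step → (D).
(C) and (G) are both available; (C) has the earlier label → (C).
(B), (E) and (G) are all available; (B) has the earlier label → (B).
Now (E) and (G) have their prerequisites met. (E) has the earlier label, so (E) next.
That leaves (G) as the only ready step → (G).

(F), (A), (D), (C), (B), (E), (G)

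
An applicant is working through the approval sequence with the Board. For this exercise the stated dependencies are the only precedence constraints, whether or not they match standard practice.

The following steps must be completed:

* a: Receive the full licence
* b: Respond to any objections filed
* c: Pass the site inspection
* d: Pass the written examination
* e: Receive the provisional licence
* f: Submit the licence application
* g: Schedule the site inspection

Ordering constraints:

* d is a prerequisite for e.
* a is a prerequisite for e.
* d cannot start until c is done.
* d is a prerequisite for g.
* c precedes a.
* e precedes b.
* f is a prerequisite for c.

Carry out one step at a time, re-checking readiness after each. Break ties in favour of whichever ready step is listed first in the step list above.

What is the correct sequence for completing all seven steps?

f, c, a, d, e, b, g

f is the only step with nothing outstanding, so it goes first.
c is the only step now ready → c.
Ready: a and d. a is listed earlier → a.
d needed c, now all done → d.
e and g are both available; e is listed earlier → e.
b now also ready, so the ready set is {b, g}; b is listed earlier → b.
g is the only step now ready → g.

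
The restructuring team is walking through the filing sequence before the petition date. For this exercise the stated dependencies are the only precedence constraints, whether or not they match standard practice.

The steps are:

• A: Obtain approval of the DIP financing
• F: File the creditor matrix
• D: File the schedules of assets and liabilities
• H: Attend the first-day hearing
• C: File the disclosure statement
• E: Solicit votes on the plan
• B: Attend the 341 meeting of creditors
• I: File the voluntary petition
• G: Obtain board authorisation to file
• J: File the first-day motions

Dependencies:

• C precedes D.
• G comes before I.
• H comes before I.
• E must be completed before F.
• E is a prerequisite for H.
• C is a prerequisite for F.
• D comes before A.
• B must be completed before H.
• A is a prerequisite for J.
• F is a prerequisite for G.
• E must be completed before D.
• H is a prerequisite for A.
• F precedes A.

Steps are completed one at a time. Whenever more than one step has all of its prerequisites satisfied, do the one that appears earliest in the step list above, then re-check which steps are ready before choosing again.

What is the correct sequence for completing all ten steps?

C → E → F → D → B → H → A → G → I → J

Nothing is required for C, E and B. C is listed earlier → C first.
E and B are both available; E is listed earlier → E.
F, D and B are all available; F is listed earlier → F.
G now also ready, so the ready set is {D, B, G}; D is listed earlier → D.
Now B and G have their prerequisites met. B is listed earlier, so B next.
H now also ready, so the ready set is {H, G}; H is listed earlier → H.
A and G are both available; A is listed earlier → A.
Ready: G and J. G is listed earlier → G.
Now I and J have their prerequisites met. I is listed earlier, so I next.
J needed A, now all done → J.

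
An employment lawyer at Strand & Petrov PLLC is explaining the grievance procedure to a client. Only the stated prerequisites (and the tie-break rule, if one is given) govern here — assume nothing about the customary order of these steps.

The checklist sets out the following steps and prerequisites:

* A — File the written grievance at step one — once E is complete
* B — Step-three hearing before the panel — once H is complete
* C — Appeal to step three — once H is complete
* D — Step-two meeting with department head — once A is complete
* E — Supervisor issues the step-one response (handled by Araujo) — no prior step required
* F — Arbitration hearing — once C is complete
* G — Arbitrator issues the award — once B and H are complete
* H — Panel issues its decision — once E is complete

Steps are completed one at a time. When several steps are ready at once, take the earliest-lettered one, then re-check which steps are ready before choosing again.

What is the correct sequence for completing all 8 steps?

Only E has no prerequisites, so it is first.
Ready: A and H. A has the earlier label → A.
Ready: D and H. D has the earlier label → D.
H needed E, now all done → H.
Now B and C have their prerequisites met. B has the earlier label, so B next.
Ready: C and G. C has the earlier label → C.
F now also ready, so the ready set is {F, G}; F has the earlier label → F.
That leaves G as the only ready step → G.

E, A, D, H, B, C, F, G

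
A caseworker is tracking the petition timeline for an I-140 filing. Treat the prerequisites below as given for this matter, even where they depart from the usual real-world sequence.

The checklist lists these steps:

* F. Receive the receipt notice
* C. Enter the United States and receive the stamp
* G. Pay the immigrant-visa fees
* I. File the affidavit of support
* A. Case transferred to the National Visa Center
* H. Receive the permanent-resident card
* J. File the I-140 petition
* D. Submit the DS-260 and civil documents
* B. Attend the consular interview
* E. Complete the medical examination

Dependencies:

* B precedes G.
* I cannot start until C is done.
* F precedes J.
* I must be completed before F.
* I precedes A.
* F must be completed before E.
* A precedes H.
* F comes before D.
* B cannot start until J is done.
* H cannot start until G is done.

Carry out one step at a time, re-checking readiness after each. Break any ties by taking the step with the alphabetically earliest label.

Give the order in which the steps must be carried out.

C I A F D E J B G H

C is the only step with nothing outstanding, so it goes first.
I needed C, now all done → I.
A and F are both available; A has the earlier label → A.
F needed I, now all done → F.
Ready: D, E and J. D has the earlier label → D.
E and J are both available; E has the earlier label → E.
J needed F, now all done → J.
B needed J, now all done → B.
G is the only step now ready → G.
H needed A and G, now all done → H.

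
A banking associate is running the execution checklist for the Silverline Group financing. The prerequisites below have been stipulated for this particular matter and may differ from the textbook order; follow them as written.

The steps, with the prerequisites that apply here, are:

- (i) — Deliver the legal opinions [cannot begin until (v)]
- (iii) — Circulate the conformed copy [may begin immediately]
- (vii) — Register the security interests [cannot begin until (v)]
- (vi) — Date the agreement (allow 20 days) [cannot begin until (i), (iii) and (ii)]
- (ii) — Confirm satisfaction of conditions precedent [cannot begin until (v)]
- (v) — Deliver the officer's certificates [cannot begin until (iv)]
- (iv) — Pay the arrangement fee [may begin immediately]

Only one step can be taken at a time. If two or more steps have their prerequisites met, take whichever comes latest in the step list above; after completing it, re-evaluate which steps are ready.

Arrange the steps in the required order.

(iv), (v), (ii), (vii), (iii), (i), (vi)

(iv) and (iii) have no prerequisites; (iv) is listed later, so (iv) is first.
(v) and (iii) are both available; (v) is listed later → (v).
(ii), (vii) and (i) now also ready, so the ready set is {(ii), (vii), (iii), (i)}; (ii) is listed later → (ii).
Ready: (vii), (iii) and (i). (vii) is listed later → (vii).
Now (iii) and (i) have their prerequisites met. (iii) is listed later, so (iii) next.
(i) needed (v), now all done → (i).
(vi) needed (ii), (iii) and (i), now all done → (vi).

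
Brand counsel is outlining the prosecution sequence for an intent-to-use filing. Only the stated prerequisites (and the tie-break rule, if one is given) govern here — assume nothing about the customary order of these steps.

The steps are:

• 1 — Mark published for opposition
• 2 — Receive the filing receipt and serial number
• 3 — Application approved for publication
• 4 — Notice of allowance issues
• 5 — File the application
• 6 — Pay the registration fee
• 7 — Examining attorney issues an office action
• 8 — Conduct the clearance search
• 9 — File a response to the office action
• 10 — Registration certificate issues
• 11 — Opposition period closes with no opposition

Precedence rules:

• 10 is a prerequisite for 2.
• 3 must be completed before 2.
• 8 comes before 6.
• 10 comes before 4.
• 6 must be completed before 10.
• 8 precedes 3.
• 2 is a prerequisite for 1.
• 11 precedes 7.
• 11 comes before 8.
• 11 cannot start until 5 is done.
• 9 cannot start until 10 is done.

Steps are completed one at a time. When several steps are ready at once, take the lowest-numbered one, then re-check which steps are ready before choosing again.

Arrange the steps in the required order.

Only 5 has no prerequisites, so it is first.
11 is the only step now ready → 11.
7 and 8 are both available; 7 has the earlier label → 7.
8 needed 11, now all done → 8.
Now 3 and 6 have their prerequisites met. 3 has the earlier label, so 3 next.
6 needed 8, now all done → 6.
10 needed 6, now all done → 10.
Ready: 2, 4 and 9. 2 has the earlier label → 2.
1 now also ready, so the ready set is {1, 4, 9}; 1 has the earlier label → 1.
Ready: 4 and 9. 4 has the earlier label → 4.
9 is the only step now ready → 9.

5 11 7 8 3 6 10 2 1 4 9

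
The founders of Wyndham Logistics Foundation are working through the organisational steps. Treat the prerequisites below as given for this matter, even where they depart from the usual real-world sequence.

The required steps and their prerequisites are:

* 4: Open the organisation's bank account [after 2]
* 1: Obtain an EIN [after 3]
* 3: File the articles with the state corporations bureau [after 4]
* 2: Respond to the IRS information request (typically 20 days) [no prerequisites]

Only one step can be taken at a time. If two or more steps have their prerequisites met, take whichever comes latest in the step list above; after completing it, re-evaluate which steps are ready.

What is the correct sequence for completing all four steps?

2 → 4 → 3 → 1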